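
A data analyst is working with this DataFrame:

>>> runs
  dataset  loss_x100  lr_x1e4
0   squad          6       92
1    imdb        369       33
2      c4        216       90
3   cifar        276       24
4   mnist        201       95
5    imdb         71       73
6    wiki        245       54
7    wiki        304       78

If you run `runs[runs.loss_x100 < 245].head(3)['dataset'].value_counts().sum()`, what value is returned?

filter rows where loss_x100 < 245:
  dataset  loss_x100  lr_x1e4
0   squad          6       92
2      c4        216       90
4   mnist        201       95
5    imdb         71       73
take first 3 rows:
  dataset  loss_x100  lr_x1e4
0   squad          6       92
2      c4        216       90
4   mnist        201       95
value_counts of dataset:
dataset
squad    1
c4       1
mnist    1
Name: count, dtype: int64
Taking the sum of the resulting series gives 3.

3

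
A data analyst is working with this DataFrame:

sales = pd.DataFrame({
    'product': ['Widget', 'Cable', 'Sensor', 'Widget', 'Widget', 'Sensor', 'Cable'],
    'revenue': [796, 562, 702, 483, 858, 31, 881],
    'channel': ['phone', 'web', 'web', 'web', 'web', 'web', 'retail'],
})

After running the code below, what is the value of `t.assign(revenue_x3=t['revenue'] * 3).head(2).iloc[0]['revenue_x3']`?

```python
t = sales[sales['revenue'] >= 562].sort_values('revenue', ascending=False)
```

filter rows where revenue >= 562:
  product  revenue channel
0  Widget      796   phone
1   Cable      562     web
2  Sensor      702     web
4  Widget      858     web
6   Cable      881  retail
sort by revenue descending:
  product  revenue channel
6   Cable      881  retail
4  Widget      858     web
0  Widget      796   phone
2  Sensor      702     web
1   Cable      562     web
add column revenue_x3 = t['revenue'] * 3:
  product  revenue channel  revenue_x3
6   Cable      881  retail        2643
4  Widget      858     web        2574
0  Widget      796   phone        2388
2  Sensor      702     web        2106
1   Cable      562     web        1686
take first 2 rows:
  product  revenue channel  revenue_x3
6   Cable      881  retail        2643
4  Widget      858     web        2574

2643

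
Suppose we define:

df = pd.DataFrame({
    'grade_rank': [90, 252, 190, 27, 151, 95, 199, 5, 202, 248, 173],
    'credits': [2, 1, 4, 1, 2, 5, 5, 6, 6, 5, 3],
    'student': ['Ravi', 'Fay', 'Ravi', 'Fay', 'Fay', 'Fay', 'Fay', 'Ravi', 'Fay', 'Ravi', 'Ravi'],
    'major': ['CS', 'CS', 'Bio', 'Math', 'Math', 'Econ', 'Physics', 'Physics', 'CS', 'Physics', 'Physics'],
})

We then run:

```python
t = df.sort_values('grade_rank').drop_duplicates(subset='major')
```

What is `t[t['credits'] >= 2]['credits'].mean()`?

4.25

sort by grade_rank:
    grade_rank  credits student    major
7            5        6    Ravi  Physics
3           27        1     Fay     Math
0           90        2    Ravi       CS
5           95        5     Fay     Econ
4          151        2     Fay     Math
10         173        3    Ravi  Physics
2          190        4    Ravi      Bio
6          199        5     Fay  Physics
8          202        6     Fay       CS
9          248        5    Ravi  Physics
1          252        1     Fay       CS
drop duplicate major (keep=first):
   grade_rank  credits student    major
7           5        6    Ravi  Physics
3          27        1     Fay     Math
0          90        2    Ravi       CS
5          95        5     Fay     Econ
2         190        4    Ravi      Bio
filter rows where credits >= 2:
   grade_rank  credits student    major
7           5        6    Ravi  Physics
0          90        2    Ravi       CS
5          95        5     Fay     Econ
2         190        4    Ravi      Bio
Taking the mean of column 'credits' gives 4.25.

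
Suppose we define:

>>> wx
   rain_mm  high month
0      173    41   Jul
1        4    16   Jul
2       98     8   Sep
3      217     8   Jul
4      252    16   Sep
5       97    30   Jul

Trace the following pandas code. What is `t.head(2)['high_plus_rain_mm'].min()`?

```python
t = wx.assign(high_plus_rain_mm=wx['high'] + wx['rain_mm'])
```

add column high_plus_rain_mm = wx['high'] + wx['rain_mm']:
   rain_mm  high month  high_plus_rain_mm
0      173    41   Jul                214
1        4    16   Jul                 20
2       98     8   Sep                106
3      217     8   Jul                225
4      252    16   Sep                268
5       97    30   Jul                127
take first 2 rows:
   rain_mm  high month  high_plus_rain_mm
0      173    41   Jul                214
1        4    16   Jul                 20

20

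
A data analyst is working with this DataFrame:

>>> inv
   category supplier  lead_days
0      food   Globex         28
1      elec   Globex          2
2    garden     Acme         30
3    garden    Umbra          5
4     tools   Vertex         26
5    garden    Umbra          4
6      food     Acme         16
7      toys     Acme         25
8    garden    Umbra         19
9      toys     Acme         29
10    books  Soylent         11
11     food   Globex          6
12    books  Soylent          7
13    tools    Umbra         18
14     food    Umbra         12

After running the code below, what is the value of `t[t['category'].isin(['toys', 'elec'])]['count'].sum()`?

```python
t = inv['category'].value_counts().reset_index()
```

3

value_counts of category:
category
food      4
garden    4
tools     2
toys      2
books     2
elec      1
Name: count, dtype: int64
reset_index():
  category  count
0     food      4
1   garden      4
2    tools      2
3     toys      2
4    books      2
5     elec      1
filter rows where category in ['toys', 'elec']:
  category  count
3     toys      2
5     elec      1
Taking the sum of column 'count' gives 3.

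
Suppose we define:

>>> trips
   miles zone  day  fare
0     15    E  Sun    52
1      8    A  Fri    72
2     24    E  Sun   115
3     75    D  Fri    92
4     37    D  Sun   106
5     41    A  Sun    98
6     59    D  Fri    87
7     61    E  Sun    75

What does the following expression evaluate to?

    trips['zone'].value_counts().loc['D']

value_counts of zone:
zone
E    3
D    3
A    2
Name: count, dtype: int64
Taking the value at index 'D' gives 3.

3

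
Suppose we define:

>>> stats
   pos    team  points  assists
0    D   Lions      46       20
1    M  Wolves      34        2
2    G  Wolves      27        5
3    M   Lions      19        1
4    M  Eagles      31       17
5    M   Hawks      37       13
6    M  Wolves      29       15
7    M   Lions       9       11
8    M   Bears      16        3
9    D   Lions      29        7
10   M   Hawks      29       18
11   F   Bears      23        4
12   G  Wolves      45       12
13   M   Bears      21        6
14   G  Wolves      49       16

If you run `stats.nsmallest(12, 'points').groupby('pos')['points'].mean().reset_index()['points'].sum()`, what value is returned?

104.0

take 12 rows with smallest points:
   pos    team  points  assists
7    M   Lions       9       11
8    M   Bears      16        3
3    M   Lions      19        1
13   M   Bears      21        6
11   F   Bears      23        4
2    G  Wolves      27        5
6    M  Wolves      29       15
9    D   Lions      29        7
10   M   Hawks      29       18
4    M  Eagles      31       17
1    M  Wolves      34        2
5    M   Hawks      37       13
group by pos, mean of points:
pos
D    29.0
F    23.0
G    27.0
M    25.0
Name: points, dtype: float64
reset_index():
  pos  points
0   D    29.0
1   F    23.0
2   G    27.0
3   M    25.0
Hence 104.0.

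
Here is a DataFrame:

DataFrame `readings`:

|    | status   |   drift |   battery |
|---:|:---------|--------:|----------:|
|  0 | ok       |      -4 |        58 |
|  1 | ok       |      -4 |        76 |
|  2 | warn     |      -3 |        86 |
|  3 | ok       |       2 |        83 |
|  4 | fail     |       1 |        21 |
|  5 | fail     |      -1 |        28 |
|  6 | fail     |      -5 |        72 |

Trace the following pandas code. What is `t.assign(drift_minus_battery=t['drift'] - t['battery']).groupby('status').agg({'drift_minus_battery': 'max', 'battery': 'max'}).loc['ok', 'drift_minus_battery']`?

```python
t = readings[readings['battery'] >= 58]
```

-62

filter rows where battery >= 58:
  status  drift  battery
0     ok     -4       58
1     ok     -4       76
2   warn     -3       86
3     ok      2       83
6   fail     -5       72
add column drift_minus_battery = t['drift'] - t['battery']:
  status  drift  battery  drift_minus_battery
0     ok     -4       58                  -62
1     ok     -4       76                  -80
2   warn     -3       86                  -89
3     ok      2       83                  -81
6   fail     -5       72                  -77
group by status: max(drift_minus_battery), max(battery):
        drift_minus_battery  battery
status                              
fail                    -77       72
ok                      -62       83
warn                    -89       86
So loc['ok', 'drift_minus_battery'] = -62.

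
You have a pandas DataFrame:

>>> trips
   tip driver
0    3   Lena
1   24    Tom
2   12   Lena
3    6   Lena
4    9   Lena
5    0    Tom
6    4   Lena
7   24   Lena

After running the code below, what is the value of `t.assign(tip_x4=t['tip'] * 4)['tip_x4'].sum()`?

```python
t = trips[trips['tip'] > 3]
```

316

filter rows where tip > 3:
   tip driver
1   24    Tom
2   12   Lena
3    6   Lena
4    9   Lena
6    4   Lena
7   24   Lena
add column tip_x4 = t['tip'] * 4:
   tip driver  tip_x4
1   24    Tom      96
2   12   Lena      48
3    6   Lena      24
4    9   Lena      36
6    4   Lena      16
7   24   Lena      96
sum of column 'tip_x4' → 316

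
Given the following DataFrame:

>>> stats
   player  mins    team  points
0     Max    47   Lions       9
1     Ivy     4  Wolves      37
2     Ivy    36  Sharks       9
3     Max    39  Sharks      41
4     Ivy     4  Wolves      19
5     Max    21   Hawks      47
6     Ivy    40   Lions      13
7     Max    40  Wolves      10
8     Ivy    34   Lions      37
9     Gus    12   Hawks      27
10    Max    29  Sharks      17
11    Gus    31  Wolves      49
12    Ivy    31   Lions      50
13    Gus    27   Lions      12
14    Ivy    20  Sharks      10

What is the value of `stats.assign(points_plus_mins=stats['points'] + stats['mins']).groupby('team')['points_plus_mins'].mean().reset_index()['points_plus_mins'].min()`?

48.5

add column points_plus_mins = stats['points'] + stats['mins']:
   player  mins    team  points  points_plus_mins
0     Max    47   Lions       9                56
1     Ivy     4  Wolves      37                41
2     Ivy    36  Sharks       9                45
3     Max    39  Sharks      41                80
4     Ivy     4  Wolves      19                23
5     Max    21   Hawks      47                68
6     Ivy    40   Lions      13                53
7     Max    40  Wolves      10                50
8     Ivy    34   Lions      37                71
9     Gus    12   Hawks      27                39
10    Max    29  Sharks      17                46
11    Gus    31  Wolves      49                80
12    Ivy    31   Lions      50                81
13    Gus    27   Lions      12                39
14    Ivy    20  Sharks      10                30
group by team, mean of points_plus_mins:
team
Hawks     53.50
Lions     60.00
Sharks    50.25
Wolves    48.50
Name: points_plus_mins, dtype: float64
reset_index():
     team  points_plus_mins
0   Hawks             53.50
1   Lions             60.00
2  Sharks             50.25
3  Wolves             48.50
Finally, min of column 'points_plus_mins' = 48.5.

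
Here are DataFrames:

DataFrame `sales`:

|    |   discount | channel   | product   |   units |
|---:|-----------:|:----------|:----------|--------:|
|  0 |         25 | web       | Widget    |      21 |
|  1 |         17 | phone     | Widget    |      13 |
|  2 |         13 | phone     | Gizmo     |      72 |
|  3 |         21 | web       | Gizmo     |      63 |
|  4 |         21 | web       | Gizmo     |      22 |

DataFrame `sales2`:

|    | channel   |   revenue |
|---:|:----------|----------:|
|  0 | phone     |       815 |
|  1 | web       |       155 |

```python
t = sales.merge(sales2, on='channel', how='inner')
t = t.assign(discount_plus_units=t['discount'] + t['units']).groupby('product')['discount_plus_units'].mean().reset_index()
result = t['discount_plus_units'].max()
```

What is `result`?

70.6666666667

merge on 'channel' (how='inner') → 5 rows:
   discount channel product  units  revenue
0        25     web  Widget     21      155
1        17   phone  Widget     13      815
2        13   phone   Gizmo     72      815
3        21     web   Gizmo     63      155
4        21     web   Gizmo     22      155
add column discount_plus_units = t['discount'] + t['units']:
   discount channel product  units  revenue  discount_plus_units
0        25     web  Widget     21      155                   46
1        17   phone  Widget     13      815                   30
2        13   phone   Gizmo     72      815                   85
3        21     web   Gizmo     63      155                   84
4        21     web   Gizmo     22      155                   43
group by product, mean of discount_plus_units:
product
Gizmo     70.666667
Widget    38.000000
Name: discount_plus_units, dtype: float64
reset_index():
  product  discount_plus_units
0   Gizmo            70.666667
1  Widget            38.000000
Hence 70.6666666667.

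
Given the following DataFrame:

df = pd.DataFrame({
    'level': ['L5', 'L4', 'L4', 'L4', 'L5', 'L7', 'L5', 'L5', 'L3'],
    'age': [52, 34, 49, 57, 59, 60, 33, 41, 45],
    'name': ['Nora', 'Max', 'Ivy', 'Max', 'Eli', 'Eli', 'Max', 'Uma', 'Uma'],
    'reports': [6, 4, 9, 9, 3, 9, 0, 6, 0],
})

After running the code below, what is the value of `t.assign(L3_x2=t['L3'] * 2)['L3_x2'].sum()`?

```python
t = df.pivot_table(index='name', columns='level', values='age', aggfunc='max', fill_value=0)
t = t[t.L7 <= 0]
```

90

pivot: rows=name, cols=level, max(age):
level  L3  L4  L5  L7
name                 
Eli     0   0  59  60
Ivy     0  49   0   0
Max     0  57  33   0
Nora    0   0  52   0
Uma    45   0  41   0
filter rows where L7 <= 0:
level  L3  L4  L5  L7
name                 
Ivy     0  49   0   0
Max     0  57  33   0
Nora    0   0  52   0
Uma    45   0  41   0
add column L3_x2 = t['L3'] * 2:
level  L3  L4  L5  L7  L3_x2
name                        
Ivy     0  49   0   0      0
Max     0  57  33   0      0
Nora    0   0  52   0      0
Uma    45   0  41   0     90
sum of column 'L3_x2' → 90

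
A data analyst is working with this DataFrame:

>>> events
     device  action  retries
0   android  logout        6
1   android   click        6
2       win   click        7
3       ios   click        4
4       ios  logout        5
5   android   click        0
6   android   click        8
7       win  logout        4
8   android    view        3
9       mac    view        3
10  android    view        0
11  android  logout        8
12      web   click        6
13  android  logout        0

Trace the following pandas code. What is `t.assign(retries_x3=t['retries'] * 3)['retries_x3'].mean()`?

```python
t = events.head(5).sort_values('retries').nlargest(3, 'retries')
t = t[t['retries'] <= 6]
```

18.0

take first 5 rows:
    device  action  retries
0  android  logout        6
1  android   click        6
2      win   click        7
3      ios   click        4
4      ios  logout        5
sort by retries:
    device  action  retries
3      ios   click        4
4      ios  logout        5
0  android  logout        6
1  android   click        6
2      win   click        7
take 3 rows with largest retries:
    device  action  retries
2      win   click        7
0  android  logout        6
1  android   click        6
filter rows where retries <= 6:
    device  action  retries
0  android  logout        6
1  android   click        6
add column retries_x3 = t['retries'] * 3:
    device  action  retries  retries_x3
0  android  logout        6          18
1  android   click        6          18
Finally, mean of column 'retries_x3' = 18.0.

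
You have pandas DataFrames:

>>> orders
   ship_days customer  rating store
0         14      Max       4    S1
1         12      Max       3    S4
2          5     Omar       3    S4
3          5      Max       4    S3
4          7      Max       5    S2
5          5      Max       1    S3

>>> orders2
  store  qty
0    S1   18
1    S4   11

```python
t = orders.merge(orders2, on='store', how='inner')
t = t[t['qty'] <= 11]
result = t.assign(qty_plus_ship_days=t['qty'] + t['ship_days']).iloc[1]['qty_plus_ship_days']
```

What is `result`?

16

merge on 'store' (how='inner') → 3 rows:
   ship_days customer  rating store  qty
0         14      Max       4    S1   18
1         12      Max       3    S4   11
2          5     Omar       3    S4   11
filter rows where qty <= 11:
   ship_days customer  rating store  qty
1         12      Max       3    S4   11
2          5     Omar       3    S4   11
add column qty_plus_ship_days = t['qty'] + t['ship_days']:
   ship_days customer  rating store  qty  qty_plus_ship_days
1         12      Max       3    S4   11                  23
2          5     Omar       3    S4   11                  16
Reading off the value at position 1, column 'qty_plus_ship_days', we get 16.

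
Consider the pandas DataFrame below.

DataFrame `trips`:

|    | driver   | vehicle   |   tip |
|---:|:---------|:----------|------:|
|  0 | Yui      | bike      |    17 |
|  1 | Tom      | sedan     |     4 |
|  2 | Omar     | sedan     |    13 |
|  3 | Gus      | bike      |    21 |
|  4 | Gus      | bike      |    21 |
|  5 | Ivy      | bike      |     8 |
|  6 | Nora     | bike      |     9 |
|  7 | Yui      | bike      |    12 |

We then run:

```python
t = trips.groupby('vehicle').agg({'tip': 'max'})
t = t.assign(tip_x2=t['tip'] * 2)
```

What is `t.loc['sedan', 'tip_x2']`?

group by vehicle, max of tip:
         tip
vehicle     
bike      21
sedan     13
add column tip_x2 = t['tip'] * 2:
         tip  tip_x2
vehicle             
bike      21      42
sedan     13      26
The value at row 'sedan', column 'tip_x2' is 26.

26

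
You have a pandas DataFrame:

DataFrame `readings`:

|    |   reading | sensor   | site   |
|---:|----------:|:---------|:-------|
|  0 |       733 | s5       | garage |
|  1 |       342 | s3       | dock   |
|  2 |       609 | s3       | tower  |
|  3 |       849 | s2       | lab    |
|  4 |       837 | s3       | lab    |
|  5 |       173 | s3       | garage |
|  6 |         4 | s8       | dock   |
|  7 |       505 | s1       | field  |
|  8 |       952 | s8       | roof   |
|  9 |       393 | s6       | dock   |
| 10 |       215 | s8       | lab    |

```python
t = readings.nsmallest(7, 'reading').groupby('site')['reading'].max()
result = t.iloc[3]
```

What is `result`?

take 7 rows with smallest reading:
    reading sensor    site
6         4     s8    dock
5       173     s3  garage
10      215     s8     lab
1       342     s3    dock
9       393     s6    dock
7       505     s1   field
2       609     s3   tower
group by site, max of reading:
site
dock      393
field     505
garage    173
lab       215
tower     609
Name: reading, dtype: int64

215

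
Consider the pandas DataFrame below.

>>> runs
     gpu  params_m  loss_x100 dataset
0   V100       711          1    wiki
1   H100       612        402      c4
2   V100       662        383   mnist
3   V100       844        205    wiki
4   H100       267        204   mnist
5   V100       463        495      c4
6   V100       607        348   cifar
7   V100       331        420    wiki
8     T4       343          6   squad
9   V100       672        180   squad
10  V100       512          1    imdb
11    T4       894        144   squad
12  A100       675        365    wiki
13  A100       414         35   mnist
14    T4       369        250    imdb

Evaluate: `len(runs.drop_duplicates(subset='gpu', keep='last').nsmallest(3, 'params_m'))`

3

drop duplicate gpu (keep=last):
     gpu  params_m  loss_x100 dataset
4   H100       267        204   mnist
10  V100       512          1    imdb
13  A100       414         35   mnist
14    T4       369        250    imdb
take 3 rows with smallest params_m:
     gpu  params_m  loss_x100 dataset
4   H100       267        204   mnist
14    T4       369        250    imdb
13  A100       414         35   mnist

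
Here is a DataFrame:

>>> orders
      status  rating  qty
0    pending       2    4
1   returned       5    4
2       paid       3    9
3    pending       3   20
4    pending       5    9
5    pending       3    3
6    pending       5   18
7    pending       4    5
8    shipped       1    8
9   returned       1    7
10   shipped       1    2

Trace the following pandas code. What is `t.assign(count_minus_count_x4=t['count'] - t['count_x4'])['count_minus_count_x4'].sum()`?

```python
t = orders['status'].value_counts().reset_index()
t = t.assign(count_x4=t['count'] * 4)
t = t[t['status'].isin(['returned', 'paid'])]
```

-9

value_counts of status:
status
pending     6
returned    2
shipped     2
paid        1
Name: count, dtype: int64
reset_index():
     status  count
0   pending      6
1  returned      2
2   shipped      2
3      paid      1
add column count_x4 = t['count'] * 4:
     status  count  count_x4
0   pending      6        24
1  returned      2         8
2   shipped      2         8
3      paid      1         4
filter rows where status in ['returned', 'paid']:
     status  count  count_x4
1  returned      2         8
3      paid      1         4
add column count_minus_count_x4 = t['count'] - t['count_x4']:
     status  count  count_x4  count_minus_count_x4
1  returned      2         8                    -6
3      paid      1         4                    -3
Taking the sum of column 'count_minus_count_x4' gives -9.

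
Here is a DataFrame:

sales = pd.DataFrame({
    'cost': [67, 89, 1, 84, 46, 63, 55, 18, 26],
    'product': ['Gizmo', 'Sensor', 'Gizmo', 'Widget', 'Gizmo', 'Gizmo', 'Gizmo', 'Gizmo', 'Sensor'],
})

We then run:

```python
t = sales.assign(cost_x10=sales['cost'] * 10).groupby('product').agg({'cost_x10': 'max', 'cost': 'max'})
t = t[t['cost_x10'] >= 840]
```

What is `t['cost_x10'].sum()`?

add column cost_x10 = sales['cost'] * 10:
   cost product  cost_x10
0    67   Gizmo       670
1    89  Sensor       890
2     1   Gizmo        10
3    84  Widget       840
4    46   Gizmo       460
5    63   Gizmo       630
6    55   Gizmo       550
7    18   Gizmo       180
8    26  Sensor       260
group by product: max(cost_x10), max(cost):
         cost_x10  cost
product                
Gizmo         670    67
Sensor        890    89
Widget        840    84
filter rows where cost_x10 >= 840:
         cost_x10  cost
product                
Sensor        890    89
Widget        840    84

1730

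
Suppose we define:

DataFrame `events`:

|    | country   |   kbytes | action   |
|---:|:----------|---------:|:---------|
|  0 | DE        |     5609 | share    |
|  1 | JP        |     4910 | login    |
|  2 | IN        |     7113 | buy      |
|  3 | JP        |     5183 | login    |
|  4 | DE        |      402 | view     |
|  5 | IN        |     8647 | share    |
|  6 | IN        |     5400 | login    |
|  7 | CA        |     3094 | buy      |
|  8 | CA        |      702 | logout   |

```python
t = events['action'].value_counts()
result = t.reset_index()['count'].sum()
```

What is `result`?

9

value_counts of action:
action
login     3
share     2
buy       2
view      1
logout    1
Name: count, dtype: int64
reset_index():
   action  count
0   login      3
1   share      2
2     buy      2
3    view      1
4  logout      1
Hence 9.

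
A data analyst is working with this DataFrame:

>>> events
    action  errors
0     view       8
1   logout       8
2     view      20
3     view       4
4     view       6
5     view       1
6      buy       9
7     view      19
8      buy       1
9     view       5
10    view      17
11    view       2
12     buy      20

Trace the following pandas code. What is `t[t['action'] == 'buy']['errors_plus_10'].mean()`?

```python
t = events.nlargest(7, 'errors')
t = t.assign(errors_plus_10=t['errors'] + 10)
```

24.5

take 7 rows with largest errors:
    action  errors
2     view      20
12     buy      20
7     view      19
10    view      17
6      buy       9
0     view       8
1   logout       8
add column errors_plus_10 = t['errors'] + 10:
    action  errors  errors_plus_10
2     view      20              30
12     buy      20              30
7     view      19              29
10    view      17              27
6      buy       9              19
0     view       8              18
1   logout       8              18
filter rows where action == 'buy':
   action  errors  errors_plus_10
12    buy      20              30
6     buy       9              19
So mean() = 24.5.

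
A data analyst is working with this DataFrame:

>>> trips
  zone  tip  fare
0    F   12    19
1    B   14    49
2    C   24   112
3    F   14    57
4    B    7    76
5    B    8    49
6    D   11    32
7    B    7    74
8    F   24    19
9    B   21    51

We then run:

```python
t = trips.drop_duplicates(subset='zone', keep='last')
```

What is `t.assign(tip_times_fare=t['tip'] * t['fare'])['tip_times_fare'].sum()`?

drop duplicate zone (keep=last):
  zone  tip  fare
2    C   24   112
6    D   11    32
8    F   24    19
9    B   21    51
add column tip_times_fare = t['tip'] * t['fare']:
  zone  tip  fare  tip_times_fare
2    C   24   112            2688
6    D   11    32             352
8    F   24    19             456
9    B   21    51            1071
Reading off the sum of column 'tip_times_fare', we get 4567.

4567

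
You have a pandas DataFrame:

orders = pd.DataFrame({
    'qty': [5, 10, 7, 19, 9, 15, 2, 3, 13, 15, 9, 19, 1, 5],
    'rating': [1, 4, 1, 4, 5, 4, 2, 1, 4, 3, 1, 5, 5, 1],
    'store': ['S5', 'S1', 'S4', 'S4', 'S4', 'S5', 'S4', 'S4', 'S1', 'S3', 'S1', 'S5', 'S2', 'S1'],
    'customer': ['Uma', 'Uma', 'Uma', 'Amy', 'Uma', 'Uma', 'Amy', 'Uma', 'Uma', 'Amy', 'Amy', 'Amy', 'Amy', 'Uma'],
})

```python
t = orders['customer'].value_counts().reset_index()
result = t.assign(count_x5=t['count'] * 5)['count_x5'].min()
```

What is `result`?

value_counts of customer:
customer
Uma    8
Amy    6
Name: count, dtype: int64
reset_index():
  customer  count
0      Uma      8
1      Amy      6
add column count_x5 = t['count'] * 5:
  customer  count  count_x5
0      Uma      8        40
1      Amy      6        30
Reading off the min of column 'count_x5', we get 30.

30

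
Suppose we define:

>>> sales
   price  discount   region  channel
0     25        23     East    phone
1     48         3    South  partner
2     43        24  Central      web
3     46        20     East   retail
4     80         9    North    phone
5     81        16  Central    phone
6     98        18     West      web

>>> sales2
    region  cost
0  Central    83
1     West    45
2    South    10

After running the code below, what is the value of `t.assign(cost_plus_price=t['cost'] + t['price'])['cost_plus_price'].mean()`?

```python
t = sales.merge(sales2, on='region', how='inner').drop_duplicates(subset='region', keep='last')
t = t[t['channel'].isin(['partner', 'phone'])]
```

merge on 'region' (how='inner') → 4 rows:
   price  discount   region  channel  cost
0     48         3    South  partner    10
1     43        24  Central      web    83
2     81        16  Central    phone    83
3     98        18     West      web    45
drop duplicate region (keep=last):
   price  discount   region  channel  cost
0     48         3    South  partner    10
2     81        16  Central    phone    83
3     98        18     West      web    45
filter rows where channel in ['partner', 'phone']:
   price  discount   region  channel  cost
0     48         3    South  partner    10
2     81        16  Central    phone    83
add column cost_plus_price = t['cost'] + t['price']:
   price  discount   region  channel  cost  cost_plus_price
0     48         3    South  partner    10               58
2     81        16  Central    phone    83              164
The mean of column 'cost_plus_price' is 111.0.

111.0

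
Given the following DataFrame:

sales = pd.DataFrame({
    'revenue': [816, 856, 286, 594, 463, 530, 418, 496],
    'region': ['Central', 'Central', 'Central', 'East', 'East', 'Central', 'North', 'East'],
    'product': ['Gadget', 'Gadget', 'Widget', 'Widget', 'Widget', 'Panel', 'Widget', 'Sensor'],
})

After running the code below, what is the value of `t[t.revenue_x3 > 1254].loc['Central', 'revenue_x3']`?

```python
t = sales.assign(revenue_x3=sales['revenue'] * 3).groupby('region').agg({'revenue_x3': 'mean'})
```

1866.0

add column revenue_x3 = sales['revenue'] * 3:
   revenue   region product  revenue_x3
0      816  Central  Gadget        2448
1      856  Central  Gadget        2568
2      286  Central  Widget         858
3      594     East  Widget        1782
4      463     East  Widget        1389
5      530  Central   Panel        1590
6      418    North  Widget        1254
7      496     East  Sensor        1488
group by region, mean of revenue_x3:
         revenue_x3
region             
Central      1866.0
East         1553.0
North        1254.0
filter rows where revenue_x3 > 1254:
         revenue_x3
region             
Central      1866.0
East         1553.0
Then the value at row 'Central', column 'revenue_x3': 1866.0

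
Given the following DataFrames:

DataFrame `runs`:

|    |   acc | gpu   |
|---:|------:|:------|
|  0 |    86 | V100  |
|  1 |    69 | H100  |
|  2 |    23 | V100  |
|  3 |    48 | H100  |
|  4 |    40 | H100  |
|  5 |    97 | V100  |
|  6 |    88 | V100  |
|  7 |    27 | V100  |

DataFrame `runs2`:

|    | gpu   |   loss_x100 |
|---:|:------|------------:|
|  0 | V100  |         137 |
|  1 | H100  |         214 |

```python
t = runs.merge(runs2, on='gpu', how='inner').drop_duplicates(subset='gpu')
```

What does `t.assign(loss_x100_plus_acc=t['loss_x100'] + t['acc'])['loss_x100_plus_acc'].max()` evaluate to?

merge on 'gpu' (how='inner') → 8 rows:
   acc   gpu  loss_x100
0   86  V100        137
1   69  H100        214
2   23  V100        137
3   48  H100        214
4   40  H100        214
5   97  V100        137
6   88  V100        137
7   27  V100        137
drop duplicate gpu (keep=first):
   acc   gpu  loss_x100
0   86  V100        137
1   69  H100        214
add column loss_x100_plus_acc = t['loss_x100'] + t['acc']:
   acc   gpu  loss_x100  loss_x100_plus_acc
0   86  V100        137                 223
1   69  H100        214                 283

283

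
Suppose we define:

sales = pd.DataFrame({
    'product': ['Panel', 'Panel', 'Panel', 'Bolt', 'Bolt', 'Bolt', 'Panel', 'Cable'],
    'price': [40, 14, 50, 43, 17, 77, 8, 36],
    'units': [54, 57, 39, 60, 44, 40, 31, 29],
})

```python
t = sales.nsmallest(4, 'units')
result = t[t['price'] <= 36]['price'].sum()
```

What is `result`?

take 4 rows with smallest units:
  product  price  units
7   Cable     36     29
6   Panel      8     31
2   Panel     50     39
5    Bolt     77     40
filter rows where price <= 36:
  product  price  units
7   Cable     36     29
6   Panel      8     31
Taking the sum of column 'price' gives 44.

44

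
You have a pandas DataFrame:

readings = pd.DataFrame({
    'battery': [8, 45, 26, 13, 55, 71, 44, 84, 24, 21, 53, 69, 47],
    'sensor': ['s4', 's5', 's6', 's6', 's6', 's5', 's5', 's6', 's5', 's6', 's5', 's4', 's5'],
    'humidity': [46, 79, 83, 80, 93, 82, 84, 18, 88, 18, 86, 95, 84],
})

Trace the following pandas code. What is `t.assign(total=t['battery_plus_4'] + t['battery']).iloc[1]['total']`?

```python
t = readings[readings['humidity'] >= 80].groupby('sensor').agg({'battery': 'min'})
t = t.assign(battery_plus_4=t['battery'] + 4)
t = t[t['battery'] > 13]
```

filter rows where humidity >= 80:
    battery sensor  humidity
2        26     s6        83
3        13     s6        80
4        55     s6        93
5        71     s5        82
6        44     s5        84
8        24     s5        88
10       53     s5        86
11       69     s4        95
12       47     s5        84
group by sensor, min of battery:
        battery
sensor         
s4           69
s5           24
s6           13
add column battery_plus_4 = t['battery'] + 4:
        battery  battery_plus_4
sensor                         
s4           69              73
s5           24              28
s6           13              17
filter rows where battery > 13:
        battery  battery_plus_4
sensor                         
s4           69              73
s5           24              28
add column total = t['battery_plus_4'] + t['battery']:
        battery  battery_plus_4  total
sensor                                
s4           69              73    142
s5           24              28     52
So iloc[1]['total'] = 52.

52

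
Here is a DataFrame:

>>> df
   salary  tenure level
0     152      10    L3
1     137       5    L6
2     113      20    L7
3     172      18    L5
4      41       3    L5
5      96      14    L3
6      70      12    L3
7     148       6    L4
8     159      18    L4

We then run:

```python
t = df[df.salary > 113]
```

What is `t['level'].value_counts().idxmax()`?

filter rows where salary > 113:
   salary  tenure level
0     152      10    L3
1     137       5    L6
3     172      18    L5
7     148       6    L4
8     159      18    L4
value_counts of level:
level
L4    2
L3    1
L6    1
L5    1
Name: count, dtype: int64

L4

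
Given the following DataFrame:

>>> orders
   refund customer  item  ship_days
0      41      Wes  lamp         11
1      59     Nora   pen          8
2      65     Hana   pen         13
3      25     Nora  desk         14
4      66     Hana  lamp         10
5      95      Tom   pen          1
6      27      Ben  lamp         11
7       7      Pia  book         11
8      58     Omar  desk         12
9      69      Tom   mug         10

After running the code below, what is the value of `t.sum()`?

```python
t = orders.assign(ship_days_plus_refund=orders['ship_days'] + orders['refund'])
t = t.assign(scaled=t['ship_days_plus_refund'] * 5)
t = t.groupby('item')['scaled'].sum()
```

add column ship_days_plus_refund = orders['ship_days'] + orders['refund']:
   refund customer  item  ship_days  ship_days_plus_refund
0      41      Wes  lamp         11                     52
1      59     Nora   pen          8                     67
2      65     Hana   pen         13                     78
3      25     Nora  desk         14                     39
4      66     Hana  lamp         10                     76
5      95      Tom   pen          1                     96
6      27      Ben  lamp         11                     38
7       7      Pia  book         11                     18
8      58     Omar  desk         12                     70
9      69      Tom   mug         10                     79
add column scaled = t['ship_days_plus_refund'] * 5:
   refund customer  item  ship_days  ship_days_plus_refund  scaled
0      41      Wes  lamp         11                     52     260
1      59     Nora   pen          8                     67     335
2      65     Hana   pen         13                     78     390
3      25     Nora  desk         14                     39     195
4      66     Hana  lamp         10                     76     380
5      95      Tom   pen          1                     96     480
6      27      Ben  lamp         11                     38     190
7       7      Pia  book         11                     18      90
8      58     Omar  desk         12                     70     350
9      69      Tom   mug         10                     79     395
group by item, sum of scaled:
item
book      90
desk     545
lamp     830
mug      395
pen     1205
Name: scaled, dtype: int64
Taking the sum of the resulting series gives 3065.

3065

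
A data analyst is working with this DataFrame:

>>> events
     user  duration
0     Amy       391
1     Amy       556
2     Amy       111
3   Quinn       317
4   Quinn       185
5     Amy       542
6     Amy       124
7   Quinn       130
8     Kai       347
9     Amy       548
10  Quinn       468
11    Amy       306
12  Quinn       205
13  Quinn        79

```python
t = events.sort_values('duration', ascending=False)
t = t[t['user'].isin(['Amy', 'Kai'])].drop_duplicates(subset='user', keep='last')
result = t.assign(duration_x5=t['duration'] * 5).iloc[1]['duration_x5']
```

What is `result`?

555

sort by duration descending:
     user  duration
1     Amy       556
9     Amy       548
5     Amy       542
10  Quinn       468
0     Amy       391
8     Kai       347
3   Quinn       317
11    Amy       306
12  Quinn       205
4   Quinn       185
7   Quinn       130
6     Amy       124
2     Amy       111
13  Quinn        79
filter rows where user in ['Amy', 'Kai']:
   user  duration
1   Amy       556
9   Amy       548
5   Amy       542
0   Amy       391
8   Kai       347
11  Amy       306
6   Amy       124
2   Amy       111
drop duplicate user (keep=last):
  user  duration
8  Kai       347
2  Amy       111
add column duration_x5 = t['duration'] * 5:
  user  duration  duration_x5
8  Kai       347         1735
2  Amy       111          555
Reading off the value at position 1, column 'duration_x5', we get 555.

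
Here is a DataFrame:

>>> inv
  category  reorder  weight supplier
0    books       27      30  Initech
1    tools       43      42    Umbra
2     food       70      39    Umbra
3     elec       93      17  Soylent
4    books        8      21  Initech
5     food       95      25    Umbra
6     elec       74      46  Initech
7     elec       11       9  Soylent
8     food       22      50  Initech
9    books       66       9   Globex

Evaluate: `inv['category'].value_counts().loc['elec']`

value_counts of category:
category
books    3
food     3
elec     3
tools    1
Name: count, dtype: int64
value at index 'elec' → 3

3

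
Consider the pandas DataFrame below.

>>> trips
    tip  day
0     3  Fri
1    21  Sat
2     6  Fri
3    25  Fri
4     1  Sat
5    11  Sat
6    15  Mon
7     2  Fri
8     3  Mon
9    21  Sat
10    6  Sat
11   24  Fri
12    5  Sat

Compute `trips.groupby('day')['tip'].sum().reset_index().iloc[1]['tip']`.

group by day, sum of tip:
day
Fri    60
Mon    18
Sat    65
Name: tip, dtype: int64
reset_index():
   day  tip
0  Fri   60
1  Mon   18
2  Sat   65
The value at position 1, column 'tip' is 18.

18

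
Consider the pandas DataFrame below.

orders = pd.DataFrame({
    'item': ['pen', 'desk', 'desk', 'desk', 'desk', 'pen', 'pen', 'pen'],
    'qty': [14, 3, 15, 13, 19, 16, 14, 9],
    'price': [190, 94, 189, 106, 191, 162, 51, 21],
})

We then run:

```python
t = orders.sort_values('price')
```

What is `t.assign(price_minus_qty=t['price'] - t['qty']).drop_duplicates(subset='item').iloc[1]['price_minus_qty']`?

91

sort by price:
   item  qty  price
7   pen    9     21
6   pen   14     51
1  desk    3     94
3  desk   13    106
5   pen   16    162
2  desk   15    189
0   pen   14    190
4  desk   19    191
add column price_minus_qty = t['price'] - t['qty']:
   item  qty  price  price_minus_qty
7   pen    9     21               12
6   pen   14     51               37
1  desk    3     94               91
3  desk   13    106               93
5   pen   16    162              146
2  desk   15    189              174
0   pen   14    190              176
4  desk   19    191              172
drop duplicate item (keep=first):
   item  qty  price  price_minus_qty
7   pen    9     21               12
1  desk    3     94               91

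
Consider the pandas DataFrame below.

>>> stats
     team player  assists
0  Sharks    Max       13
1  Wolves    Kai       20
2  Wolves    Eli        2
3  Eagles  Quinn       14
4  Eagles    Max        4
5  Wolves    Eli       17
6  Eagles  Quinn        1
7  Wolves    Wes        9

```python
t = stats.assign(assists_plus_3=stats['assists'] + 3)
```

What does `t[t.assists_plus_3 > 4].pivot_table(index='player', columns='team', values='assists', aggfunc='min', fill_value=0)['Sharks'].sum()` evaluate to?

13

add column assists_plus_3 = stats['assists'] + 3:
     team player  assists  assists_plus_3
0  Sharks    Max       13              16
1  Wolves    Kai       20              23
2  Wolves    Eli        2               5
3  Eagles  Quinn       14              17
4  Eagles    Max        4               7
5  Wolves    Eli       17              20
6  Eagles  Quinn        1               4
7  Wolves    Wes        9              12
filter rows where assists_plus_3 > 4:
     team player  assists  assists_plus_3
0  Sharks    Max       13              16
1  Wolves    Kai       20              23
2  Wolves    Eli        2               5
3  Eagles  Quinn       14              17
4  Eagles    Max        4               7
5  Wolves    Eli       17              20
7  Wolves    Wes        9              12
pivot: rows=player, cols=team, min(assists):
team    Eagles  Sharks  Wolves
player                        
Eli          0       0       2
Kai          0       0      20
Max          4      13       0
Quinn       14       0       0
Wes          0       0       9
The sum of column 'Sharks' is 13.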